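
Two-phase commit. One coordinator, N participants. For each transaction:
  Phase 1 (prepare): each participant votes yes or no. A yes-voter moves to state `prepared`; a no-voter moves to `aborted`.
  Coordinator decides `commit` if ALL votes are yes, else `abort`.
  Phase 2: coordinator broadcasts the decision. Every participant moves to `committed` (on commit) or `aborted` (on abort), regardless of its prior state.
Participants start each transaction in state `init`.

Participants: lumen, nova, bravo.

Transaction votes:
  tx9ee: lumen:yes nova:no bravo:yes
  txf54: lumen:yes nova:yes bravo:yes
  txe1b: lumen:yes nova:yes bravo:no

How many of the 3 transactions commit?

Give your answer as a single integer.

Answer: 1

Derivation:
tx9ee: no from nova -> abort (commits=0)
txf54: all yes -> commit (commits=1)
txe1b: no from bravo -> abort (commits=1)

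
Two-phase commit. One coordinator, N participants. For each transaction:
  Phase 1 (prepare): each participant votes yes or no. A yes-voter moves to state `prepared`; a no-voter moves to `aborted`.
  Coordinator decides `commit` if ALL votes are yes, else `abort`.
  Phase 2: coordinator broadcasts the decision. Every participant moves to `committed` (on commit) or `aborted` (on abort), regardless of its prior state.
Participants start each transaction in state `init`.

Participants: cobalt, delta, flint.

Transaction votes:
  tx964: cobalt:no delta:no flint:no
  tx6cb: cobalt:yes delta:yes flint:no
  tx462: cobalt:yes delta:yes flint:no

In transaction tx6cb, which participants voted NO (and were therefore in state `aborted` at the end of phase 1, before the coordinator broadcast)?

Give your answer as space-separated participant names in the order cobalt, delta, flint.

Answer: flint

Derivation:
Txn tx6cb phase 1: cobalt yes -> prepared; delta yes -> prepared; flint no -> aborted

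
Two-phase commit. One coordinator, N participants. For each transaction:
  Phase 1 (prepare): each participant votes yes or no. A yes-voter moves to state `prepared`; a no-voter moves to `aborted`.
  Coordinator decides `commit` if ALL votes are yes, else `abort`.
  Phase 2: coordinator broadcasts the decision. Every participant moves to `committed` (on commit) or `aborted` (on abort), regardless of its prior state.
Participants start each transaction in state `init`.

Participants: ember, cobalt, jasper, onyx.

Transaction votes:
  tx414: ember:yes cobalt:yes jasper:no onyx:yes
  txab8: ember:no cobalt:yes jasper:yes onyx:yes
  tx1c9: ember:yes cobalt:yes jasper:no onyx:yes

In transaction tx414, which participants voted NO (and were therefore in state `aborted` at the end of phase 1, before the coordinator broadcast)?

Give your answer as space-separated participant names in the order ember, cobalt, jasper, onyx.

Answer: jasper

Derivation:
Txn tx414 phase 1: ember yes -> prepared; cobalt yes -> prepared; jasper no -> aborted; onyx yes -> prepared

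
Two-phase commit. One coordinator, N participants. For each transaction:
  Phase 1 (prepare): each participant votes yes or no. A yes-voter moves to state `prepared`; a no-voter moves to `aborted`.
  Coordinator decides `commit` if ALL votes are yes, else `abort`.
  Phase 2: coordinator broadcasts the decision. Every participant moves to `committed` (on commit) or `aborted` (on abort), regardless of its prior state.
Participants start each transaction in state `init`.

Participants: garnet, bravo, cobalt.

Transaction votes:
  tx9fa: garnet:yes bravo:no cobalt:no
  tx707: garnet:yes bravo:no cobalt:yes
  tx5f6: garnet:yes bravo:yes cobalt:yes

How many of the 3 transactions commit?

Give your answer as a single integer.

tx9fa: no from bravo, cobalt -> abort (commits=0)
tx707: no from bravo -> abort (commits=0)
tx5f6: all yes -> commit (commits=1)

Answer: 1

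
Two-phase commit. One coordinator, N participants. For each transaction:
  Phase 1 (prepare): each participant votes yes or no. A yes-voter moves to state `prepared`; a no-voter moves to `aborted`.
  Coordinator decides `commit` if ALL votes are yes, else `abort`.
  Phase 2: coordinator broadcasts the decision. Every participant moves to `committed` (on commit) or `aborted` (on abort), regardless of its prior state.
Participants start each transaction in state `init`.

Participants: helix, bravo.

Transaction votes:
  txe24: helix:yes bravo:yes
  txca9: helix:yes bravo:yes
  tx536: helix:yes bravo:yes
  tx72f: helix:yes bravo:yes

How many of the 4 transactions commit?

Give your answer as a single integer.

txe24: all yes -> commit (commits=1)
txca9: all yes -> commit (commits=2)
tx536: all yes -> commit (commits=3)
tx72f: all yes -> commit (commits=4)

Answer: 4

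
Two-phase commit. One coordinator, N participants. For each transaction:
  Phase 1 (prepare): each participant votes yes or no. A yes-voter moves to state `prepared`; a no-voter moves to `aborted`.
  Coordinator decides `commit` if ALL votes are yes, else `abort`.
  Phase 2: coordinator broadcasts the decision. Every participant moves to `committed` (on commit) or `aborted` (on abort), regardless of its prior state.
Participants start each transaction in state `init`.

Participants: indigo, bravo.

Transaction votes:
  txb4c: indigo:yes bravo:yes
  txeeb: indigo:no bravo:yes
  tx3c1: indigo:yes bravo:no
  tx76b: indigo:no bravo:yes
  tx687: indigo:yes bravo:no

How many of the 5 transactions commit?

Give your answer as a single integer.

Answer: 1

Derivation:
txb4c: all yes -> commit (commits=1)
txeeb: no from indigo -> abort (commits=1)
tx3c1: no from bravo -> abort (commits=1)
tx76b: no from indigo -> abort (commits=1)
tx687: no from bravo -> abort (commits=1)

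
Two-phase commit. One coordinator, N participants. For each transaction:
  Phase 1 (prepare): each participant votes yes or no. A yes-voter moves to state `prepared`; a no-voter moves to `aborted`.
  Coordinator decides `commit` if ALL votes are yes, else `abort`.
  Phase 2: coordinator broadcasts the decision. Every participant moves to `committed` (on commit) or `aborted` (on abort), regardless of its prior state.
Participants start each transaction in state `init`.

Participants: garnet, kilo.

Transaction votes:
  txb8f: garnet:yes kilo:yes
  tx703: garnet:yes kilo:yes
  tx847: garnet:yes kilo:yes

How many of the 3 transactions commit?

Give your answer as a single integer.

Answer: 3

Derivation:
txb8f: all yes -> commit (commits=1)
tx703: all yes -> commit (commits=2)
tx847: all yes -> commit (commits=3)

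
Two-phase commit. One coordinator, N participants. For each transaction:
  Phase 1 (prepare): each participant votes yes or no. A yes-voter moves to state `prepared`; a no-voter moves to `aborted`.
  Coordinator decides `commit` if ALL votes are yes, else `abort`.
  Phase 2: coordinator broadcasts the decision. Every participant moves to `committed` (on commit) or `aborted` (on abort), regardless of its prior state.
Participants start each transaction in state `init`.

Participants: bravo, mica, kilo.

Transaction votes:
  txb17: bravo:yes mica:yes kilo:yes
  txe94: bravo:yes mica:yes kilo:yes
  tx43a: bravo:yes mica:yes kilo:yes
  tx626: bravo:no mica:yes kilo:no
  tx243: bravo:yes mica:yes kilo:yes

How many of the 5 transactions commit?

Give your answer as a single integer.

txb17: all yes -> commit (commits=1)
txe94: all yes -> commit (commits=2)
tx43a: all yes -> commit (commits=3)
tx626: no from bravo, kilo -> abort (commits=3)
tx243: all yes -> commit (commits=4)

Answer: 4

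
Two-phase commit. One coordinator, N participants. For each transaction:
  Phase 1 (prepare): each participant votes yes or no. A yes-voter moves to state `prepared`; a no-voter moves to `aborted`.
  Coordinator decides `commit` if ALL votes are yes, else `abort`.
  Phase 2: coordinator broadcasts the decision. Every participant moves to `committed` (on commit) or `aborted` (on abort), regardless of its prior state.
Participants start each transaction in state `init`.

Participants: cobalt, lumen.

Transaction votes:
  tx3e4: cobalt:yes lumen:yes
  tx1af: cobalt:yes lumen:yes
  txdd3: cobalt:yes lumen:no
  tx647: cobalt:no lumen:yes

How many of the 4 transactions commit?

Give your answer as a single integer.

Answer: 2

Derivation:
tx3e4: all yes -> commit (commits=1)
tx1af: all yes -> commit (commits=2)
txdd3: no from lumen -> abort (commits=2)
tx647: no from cobalt -> abort (commits=2)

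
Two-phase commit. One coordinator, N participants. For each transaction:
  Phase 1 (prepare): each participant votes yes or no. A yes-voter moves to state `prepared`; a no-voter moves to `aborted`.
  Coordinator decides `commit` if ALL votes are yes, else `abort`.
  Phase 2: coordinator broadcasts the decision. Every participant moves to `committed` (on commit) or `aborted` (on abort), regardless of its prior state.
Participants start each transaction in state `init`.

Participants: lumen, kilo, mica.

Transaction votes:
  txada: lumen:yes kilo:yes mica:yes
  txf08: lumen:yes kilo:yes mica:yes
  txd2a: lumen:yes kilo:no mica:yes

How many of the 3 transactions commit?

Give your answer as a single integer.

Answer: 2

Derivation:
txada: all yes -> commit (commits=1)
txf08: all yes -> commit (commits=2)
txd2a: no from kilo -> abort (commits=2)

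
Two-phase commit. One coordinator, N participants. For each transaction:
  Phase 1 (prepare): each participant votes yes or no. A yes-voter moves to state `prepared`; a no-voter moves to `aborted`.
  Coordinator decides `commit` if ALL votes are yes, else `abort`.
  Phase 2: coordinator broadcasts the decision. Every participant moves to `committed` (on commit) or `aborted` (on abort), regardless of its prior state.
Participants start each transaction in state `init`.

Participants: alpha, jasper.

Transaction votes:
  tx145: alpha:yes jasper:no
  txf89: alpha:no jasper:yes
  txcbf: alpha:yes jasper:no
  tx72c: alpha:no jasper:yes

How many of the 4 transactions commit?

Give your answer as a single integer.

tx145: no from jasper -> abort (commits=0)
txf89: no from alpha -> abort (commits=0)
txcbf: no from jasper -> abort (commits=0)
tx72c: no from alpha -> abort (commits=0)

Answer: 0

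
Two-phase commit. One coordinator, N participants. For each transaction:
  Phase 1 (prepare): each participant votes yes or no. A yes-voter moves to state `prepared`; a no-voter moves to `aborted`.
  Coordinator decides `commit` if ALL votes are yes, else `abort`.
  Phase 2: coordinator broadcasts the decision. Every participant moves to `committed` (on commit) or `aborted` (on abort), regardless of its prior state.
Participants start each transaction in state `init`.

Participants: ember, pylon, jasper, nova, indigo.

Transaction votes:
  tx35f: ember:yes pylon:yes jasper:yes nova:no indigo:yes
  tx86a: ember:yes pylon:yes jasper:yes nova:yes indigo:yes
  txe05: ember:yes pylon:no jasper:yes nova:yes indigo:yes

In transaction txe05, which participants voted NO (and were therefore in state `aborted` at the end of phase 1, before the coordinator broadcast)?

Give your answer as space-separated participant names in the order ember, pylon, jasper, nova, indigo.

Answer: pylon

Derivation:
Txn txe05 phase 1: ember yes -> prepared; pylon no -> aborted; jasper yes -> prepared; nova yes -> prepared; indigo yes -> prepared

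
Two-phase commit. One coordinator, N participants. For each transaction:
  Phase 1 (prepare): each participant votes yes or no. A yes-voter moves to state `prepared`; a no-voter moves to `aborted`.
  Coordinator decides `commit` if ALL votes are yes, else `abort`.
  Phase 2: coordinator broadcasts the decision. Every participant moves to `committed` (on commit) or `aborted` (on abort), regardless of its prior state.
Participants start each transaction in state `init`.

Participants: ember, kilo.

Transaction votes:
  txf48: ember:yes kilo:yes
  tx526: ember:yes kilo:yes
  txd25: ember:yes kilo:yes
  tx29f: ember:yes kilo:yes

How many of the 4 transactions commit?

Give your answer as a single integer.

txf48: all yes -> commit (commits=1)
tx526: all yes -> commit (commits=2)
txd25: all yes -> commit (commits=3)
tx29f: all yes -> commit (commits=4)

Answer: 4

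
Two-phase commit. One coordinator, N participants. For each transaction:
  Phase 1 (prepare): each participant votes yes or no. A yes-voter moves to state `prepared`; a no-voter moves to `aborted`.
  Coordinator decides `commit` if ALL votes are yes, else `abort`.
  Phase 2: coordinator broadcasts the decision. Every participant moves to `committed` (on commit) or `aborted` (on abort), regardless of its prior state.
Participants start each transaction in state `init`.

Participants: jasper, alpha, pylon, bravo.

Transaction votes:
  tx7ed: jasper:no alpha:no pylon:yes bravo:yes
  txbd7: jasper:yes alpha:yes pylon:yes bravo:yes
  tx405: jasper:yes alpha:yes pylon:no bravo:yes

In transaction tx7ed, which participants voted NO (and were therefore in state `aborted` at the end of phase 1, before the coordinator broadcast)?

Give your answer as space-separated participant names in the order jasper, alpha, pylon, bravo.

Answer: jasper alpha

Derivation:
Txn tx7ed phase 1: jasper no -> aborted; alpha no -> aborted; pylon yes -> prepared; bravo yes -> prepared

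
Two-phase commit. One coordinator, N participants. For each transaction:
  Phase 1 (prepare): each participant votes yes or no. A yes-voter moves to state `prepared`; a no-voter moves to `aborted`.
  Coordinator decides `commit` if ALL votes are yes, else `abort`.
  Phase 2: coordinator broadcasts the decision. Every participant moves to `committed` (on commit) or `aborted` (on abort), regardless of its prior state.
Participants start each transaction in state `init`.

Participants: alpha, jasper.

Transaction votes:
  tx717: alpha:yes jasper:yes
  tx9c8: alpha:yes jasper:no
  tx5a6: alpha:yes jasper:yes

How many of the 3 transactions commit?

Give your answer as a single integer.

Answer: 2

Derivation:
tx717: all yes -> commit (commits=1)
tx9c8: no from jasper -> abort (commits=1)
tx5a6: all yes -> commit (commits=2)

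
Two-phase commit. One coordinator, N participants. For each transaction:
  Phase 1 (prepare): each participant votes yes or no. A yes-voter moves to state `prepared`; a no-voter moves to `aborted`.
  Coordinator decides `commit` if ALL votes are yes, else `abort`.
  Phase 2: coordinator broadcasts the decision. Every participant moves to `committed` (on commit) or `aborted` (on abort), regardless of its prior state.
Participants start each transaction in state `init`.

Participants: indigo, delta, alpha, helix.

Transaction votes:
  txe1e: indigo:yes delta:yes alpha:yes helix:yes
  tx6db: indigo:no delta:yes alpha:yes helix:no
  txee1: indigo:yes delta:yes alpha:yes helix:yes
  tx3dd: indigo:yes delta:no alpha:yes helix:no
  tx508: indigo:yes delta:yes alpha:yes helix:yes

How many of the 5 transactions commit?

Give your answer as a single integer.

txe1e: all yes -> commit (commits=1)
tx6db: no from indigo, helix -> abort (commits=1)
txee1: all yes -> commit (commits=2)
tx3dd: no from delta, helix -> abort (commits=2)
tx508: all yes -> commit (commits=3)

Answer: 3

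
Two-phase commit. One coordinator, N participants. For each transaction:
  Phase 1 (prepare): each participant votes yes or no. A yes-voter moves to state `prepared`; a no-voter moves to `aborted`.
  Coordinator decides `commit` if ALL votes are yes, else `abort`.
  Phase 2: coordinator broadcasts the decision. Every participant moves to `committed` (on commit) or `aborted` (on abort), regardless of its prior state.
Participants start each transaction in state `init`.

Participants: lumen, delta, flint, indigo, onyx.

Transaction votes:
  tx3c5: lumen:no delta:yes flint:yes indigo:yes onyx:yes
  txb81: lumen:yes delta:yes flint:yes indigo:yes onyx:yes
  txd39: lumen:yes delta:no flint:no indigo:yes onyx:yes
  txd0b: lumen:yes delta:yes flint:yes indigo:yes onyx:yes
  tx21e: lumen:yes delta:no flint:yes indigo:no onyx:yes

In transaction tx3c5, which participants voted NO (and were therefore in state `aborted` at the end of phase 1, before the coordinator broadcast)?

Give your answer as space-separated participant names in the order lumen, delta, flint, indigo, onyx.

Txn tx3c5 phase 1: lumen no -> aborted; delta yes -> prepared; flint yes -> prepared; indigo yes -> prepared; onyx yes -> prepared

Answer: lumen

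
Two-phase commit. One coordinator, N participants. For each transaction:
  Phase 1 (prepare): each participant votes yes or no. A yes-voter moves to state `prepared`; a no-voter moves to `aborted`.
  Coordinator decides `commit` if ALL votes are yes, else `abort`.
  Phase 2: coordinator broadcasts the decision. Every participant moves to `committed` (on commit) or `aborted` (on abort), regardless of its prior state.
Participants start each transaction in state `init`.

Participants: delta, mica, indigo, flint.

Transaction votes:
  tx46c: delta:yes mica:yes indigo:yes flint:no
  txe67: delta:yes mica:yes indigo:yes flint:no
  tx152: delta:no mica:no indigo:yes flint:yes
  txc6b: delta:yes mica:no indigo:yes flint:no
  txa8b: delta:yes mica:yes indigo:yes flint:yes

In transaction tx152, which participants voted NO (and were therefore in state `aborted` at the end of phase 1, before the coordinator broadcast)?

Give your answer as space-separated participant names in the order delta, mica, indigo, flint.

Answer: delta mica

Derivation:
Txn tx152 phase 1: delta no -> aborted; mica no -> aborted; indigo yes -> prepared; flint yes -> prepared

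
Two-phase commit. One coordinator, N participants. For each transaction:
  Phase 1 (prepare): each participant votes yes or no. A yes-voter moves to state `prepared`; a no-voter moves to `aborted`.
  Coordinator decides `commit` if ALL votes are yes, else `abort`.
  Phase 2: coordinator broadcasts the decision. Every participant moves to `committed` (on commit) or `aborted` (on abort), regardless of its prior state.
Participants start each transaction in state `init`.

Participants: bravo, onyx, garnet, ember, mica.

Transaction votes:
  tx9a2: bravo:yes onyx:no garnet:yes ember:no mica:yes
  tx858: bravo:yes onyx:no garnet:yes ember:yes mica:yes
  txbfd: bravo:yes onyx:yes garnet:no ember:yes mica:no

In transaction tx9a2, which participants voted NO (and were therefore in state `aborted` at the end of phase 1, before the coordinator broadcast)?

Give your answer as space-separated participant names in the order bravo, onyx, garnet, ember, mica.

Txn tx9a2 phase 1: bravo yes -> prepared; onyx no -> aborted; garnet yes -> prepared; ember no -> aborted; mica yes -> prepared

Answer: onyx ember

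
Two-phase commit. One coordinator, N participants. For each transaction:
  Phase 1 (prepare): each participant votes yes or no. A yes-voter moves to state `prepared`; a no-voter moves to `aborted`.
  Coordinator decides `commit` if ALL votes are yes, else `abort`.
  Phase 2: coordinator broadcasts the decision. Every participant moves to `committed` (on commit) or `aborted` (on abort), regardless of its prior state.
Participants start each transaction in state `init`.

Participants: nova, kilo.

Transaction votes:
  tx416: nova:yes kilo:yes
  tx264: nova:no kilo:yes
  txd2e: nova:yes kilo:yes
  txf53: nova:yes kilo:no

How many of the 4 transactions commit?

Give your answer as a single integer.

Answer: 2

Derivation:
tx416: all yes -> commit (commits=1)
tx264: no from nova -> abort (commits=1)
txd2e: all yes -> commit (commits=2)
txf53: no from kilo -> abort (commits=2)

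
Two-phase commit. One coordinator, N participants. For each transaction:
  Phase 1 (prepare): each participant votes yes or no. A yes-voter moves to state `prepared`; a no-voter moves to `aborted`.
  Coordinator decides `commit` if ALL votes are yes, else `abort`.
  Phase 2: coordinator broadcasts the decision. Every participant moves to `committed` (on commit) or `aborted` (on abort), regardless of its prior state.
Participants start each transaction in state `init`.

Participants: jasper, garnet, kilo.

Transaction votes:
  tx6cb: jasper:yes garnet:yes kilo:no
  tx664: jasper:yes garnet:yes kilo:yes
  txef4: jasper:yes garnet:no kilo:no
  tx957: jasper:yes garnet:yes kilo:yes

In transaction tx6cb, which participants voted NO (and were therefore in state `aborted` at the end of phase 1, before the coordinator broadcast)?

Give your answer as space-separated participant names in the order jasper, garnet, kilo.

Txn tx6cb phase 1: jasper yes -> prepared; garnet yes -> prepared; kilo no -> aborted

Answer: kilo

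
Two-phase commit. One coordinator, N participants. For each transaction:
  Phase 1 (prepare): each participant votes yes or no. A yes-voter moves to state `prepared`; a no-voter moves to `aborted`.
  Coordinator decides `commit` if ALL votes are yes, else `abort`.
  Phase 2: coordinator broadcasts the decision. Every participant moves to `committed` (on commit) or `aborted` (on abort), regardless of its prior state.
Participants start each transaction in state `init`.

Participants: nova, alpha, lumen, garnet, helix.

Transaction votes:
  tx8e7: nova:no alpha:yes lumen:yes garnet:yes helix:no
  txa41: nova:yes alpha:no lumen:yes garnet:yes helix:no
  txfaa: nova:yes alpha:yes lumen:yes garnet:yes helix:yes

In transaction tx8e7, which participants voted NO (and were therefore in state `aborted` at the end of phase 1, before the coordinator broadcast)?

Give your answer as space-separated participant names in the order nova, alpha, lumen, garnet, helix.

Txn tx8e7 phase 1: nova no -> aborted; alpha yes -> prepared; lumen yes -> prepared; garnet yes -> prepared; helix no -> aborted

Answer: nova helix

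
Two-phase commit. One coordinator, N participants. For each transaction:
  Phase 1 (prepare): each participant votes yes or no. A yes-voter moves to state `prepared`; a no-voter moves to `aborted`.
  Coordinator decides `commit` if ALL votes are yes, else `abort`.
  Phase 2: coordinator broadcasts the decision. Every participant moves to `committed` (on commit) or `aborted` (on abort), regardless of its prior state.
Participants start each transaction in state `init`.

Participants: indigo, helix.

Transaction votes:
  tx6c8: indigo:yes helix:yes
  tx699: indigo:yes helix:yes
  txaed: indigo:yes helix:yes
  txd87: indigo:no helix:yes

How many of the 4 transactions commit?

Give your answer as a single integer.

tx6c8: all yes -> commit (commits=1)
tx699: all yes -> commit (commits=2)
txaed: all yes -> commit (commits=3)
txd87: no from indigo -> abort (commits=3)

Answer: 3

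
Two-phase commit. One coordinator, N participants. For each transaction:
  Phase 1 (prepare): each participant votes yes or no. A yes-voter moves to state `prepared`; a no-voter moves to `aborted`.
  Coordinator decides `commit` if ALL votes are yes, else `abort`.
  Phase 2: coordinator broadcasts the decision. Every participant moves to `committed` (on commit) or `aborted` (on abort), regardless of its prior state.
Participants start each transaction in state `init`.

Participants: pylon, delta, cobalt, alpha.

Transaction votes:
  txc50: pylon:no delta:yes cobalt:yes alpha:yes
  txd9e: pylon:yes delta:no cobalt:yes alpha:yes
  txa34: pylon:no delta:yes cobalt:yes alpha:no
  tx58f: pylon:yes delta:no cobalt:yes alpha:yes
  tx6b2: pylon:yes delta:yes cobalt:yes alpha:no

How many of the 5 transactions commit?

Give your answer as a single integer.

Answer: 0

Derivation:
txc50: no from pylon -> abort (commits=0)
txd9e: no from delta -> abort (commits=0)
txa34: no from pylon, alpha -> abort (commits=0)
tx58f: no from delta -> abort (commits=0)
tx6b2: no from alpha -> abort (commits=0)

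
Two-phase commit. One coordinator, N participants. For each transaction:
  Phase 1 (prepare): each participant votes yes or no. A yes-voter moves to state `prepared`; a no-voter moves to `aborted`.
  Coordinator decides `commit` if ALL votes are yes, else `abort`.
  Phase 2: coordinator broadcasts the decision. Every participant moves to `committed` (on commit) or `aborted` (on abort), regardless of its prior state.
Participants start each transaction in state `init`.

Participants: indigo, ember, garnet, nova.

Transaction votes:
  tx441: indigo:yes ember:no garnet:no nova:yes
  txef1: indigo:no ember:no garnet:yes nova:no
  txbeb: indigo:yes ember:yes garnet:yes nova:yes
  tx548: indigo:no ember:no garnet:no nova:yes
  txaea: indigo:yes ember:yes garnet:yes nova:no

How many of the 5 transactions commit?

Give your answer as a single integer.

Answer: 1

Derivation:
tx441: no from ember, garnet -> abort (commits=0)
txef1: no from indigo, ember, nova -> abort (commits=0)
txbeb: all yes -> commit (commits=1)
tx548: no from indigo, ember, garnet -> abort (commits=1)
txaea: no from nova -> abort (commits=1)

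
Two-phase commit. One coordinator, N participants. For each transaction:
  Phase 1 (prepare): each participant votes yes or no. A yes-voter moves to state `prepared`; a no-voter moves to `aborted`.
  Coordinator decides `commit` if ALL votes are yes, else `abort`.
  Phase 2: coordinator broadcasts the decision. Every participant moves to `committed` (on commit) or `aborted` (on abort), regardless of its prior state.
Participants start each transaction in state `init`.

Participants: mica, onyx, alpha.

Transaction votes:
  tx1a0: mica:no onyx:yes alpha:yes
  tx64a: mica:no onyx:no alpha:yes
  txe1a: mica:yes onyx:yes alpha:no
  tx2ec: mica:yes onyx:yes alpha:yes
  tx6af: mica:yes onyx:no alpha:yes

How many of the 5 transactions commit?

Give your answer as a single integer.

tx1a0: no from mica -> abort (commits=0)
tx64a: no from mica, onyx -> abort (commits=0)
txe1a: no from alpha -> abort (commits=0)
tx2ec: all yes -> commit (commits=1)
tx6af: no from onyx -> abort (commits=1)

Answer: 1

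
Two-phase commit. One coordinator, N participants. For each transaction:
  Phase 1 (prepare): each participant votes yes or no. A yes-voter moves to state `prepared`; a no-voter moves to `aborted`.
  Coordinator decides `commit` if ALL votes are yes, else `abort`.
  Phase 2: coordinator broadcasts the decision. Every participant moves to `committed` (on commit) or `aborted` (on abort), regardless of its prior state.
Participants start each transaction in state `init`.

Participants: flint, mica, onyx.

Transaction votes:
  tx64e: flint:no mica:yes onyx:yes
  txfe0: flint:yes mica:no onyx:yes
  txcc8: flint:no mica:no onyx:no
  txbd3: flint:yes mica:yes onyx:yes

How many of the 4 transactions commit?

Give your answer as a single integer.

Answer: 1

Derivation:
tx64e: no from flint -> abort (commits=0)
txfe0: no from mica -> abort (commits=0)
txcc8: no from flint, mica, onyx -> abort (commits=0)
txbd3: all yes -> commit (commits=1)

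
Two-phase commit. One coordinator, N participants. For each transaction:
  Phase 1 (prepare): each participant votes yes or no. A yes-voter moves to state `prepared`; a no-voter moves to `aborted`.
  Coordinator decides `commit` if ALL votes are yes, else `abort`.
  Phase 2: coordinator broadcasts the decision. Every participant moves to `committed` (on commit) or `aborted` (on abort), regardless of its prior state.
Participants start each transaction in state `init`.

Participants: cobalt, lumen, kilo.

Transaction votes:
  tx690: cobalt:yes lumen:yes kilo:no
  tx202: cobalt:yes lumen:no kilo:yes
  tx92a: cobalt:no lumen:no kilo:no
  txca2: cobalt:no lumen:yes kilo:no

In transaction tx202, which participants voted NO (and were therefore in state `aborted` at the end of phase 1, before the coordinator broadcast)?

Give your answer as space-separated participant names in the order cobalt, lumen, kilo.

Txn tx202 phase 1: cobalt yes -> prepared; lumen no -> aborted; kilo yes -> prepared

Answer: lumen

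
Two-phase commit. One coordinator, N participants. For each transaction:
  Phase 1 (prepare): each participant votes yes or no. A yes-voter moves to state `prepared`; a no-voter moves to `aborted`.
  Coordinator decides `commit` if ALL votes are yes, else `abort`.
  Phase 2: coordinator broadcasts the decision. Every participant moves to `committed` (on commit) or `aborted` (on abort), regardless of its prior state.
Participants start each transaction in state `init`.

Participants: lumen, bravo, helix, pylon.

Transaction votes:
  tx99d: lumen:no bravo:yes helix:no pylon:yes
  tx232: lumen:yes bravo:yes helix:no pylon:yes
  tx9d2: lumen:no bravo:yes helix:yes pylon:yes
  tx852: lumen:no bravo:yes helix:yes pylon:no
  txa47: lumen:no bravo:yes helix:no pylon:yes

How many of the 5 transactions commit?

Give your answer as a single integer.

tx99d: no from lumen, helix -> abort (commits=0)
tx232: no from helix -> abort (commits=0)
tx9d2: no from lumen -> abort (commits=0)
tx852: no from lumen, pylon -> abort (commits=0)
txa47: no from lumen, helix -> abort (commits=0)

Answer: 0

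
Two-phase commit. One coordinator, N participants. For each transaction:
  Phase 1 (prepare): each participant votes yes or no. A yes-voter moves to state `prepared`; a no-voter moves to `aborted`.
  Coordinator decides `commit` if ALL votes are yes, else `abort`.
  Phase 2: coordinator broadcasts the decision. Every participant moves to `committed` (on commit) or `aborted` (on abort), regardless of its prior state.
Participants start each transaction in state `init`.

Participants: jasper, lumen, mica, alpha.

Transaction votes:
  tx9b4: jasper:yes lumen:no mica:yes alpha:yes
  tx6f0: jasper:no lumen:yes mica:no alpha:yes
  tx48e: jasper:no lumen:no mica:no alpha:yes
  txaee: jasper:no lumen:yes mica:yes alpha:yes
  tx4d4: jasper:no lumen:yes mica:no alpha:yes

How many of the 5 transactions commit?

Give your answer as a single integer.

Answer: 0

Derivation:
tx9b4: no from lumen -> abort (commits=0)
tx6f0: no from jasper, mica -> abort (commits=0)
tx48e: no from jasper, lumen, mica -> abort (commits=0)
txaee: no from jasper -> abort (commits=0)
tx4d4: no from jasper, mica -> abort (commits=0)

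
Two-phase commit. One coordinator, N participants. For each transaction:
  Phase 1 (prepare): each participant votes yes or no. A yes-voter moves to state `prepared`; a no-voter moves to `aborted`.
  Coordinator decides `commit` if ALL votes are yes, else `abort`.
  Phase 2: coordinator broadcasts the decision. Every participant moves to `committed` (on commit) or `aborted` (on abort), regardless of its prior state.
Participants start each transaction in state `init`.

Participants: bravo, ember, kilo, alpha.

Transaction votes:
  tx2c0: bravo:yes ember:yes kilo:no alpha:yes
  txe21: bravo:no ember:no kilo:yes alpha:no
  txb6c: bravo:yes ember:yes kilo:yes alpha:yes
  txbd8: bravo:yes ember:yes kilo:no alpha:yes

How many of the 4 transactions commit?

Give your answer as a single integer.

Answer: 1

Derivation:
tx2c0: no from kilo -> abort (commits=0)
txe21: no from bravo, ember, alpha -> abort (commits=0)
txb6c: all yes -> commit (commits=1)
txbd8: no from kilo -> abort (commits=1)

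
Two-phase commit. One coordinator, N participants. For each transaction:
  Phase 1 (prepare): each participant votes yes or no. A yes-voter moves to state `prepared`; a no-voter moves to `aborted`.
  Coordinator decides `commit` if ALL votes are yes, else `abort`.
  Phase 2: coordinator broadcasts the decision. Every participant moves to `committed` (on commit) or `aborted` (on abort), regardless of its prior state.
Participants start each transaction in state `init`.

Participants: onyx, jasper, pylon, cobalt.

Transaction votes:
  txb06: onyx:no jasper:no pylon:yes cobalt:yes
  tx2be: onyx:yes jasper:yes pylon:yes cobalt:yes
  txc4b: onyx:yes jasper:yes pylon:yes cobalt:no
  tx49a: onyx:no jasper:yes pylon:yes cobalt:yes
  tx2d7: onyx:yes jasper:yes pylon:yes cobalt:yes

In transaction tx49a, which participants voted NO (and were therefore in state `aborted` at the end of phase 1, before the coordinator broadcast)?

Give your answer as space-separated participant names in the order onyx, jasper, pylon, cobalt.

Txn tx49a phase 1: onyx no -> aborted; jasper yes -> prepared; pylon yes -> prepared; cobalt yes -> prepared

Answer: onyx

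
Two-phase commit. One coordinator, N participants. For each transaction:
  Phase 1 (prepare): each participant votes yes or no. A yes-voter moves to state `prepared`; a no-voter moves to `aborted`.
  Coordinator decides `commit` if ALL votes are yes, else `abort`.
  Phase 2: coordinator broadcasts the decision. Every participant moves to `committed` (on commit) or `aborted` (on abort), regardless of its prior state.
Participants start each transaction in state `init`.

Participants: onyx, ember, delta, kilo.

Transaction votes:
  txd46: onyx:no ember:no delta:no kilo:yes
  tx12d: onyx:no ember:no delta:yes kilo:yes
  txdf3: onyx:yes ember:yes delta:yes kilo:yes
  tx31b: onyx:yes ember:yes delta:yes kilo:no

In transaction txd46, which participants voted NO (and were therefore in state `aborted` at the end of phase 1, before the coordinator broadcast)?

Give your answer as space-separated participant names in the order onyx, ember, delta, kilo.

Answer: onyx ember delta

Derivation:
Txn txd46 phase 1: onyx no -> aborted; ember no -> aborted; delta no -> aborted; kilo yes -> prepared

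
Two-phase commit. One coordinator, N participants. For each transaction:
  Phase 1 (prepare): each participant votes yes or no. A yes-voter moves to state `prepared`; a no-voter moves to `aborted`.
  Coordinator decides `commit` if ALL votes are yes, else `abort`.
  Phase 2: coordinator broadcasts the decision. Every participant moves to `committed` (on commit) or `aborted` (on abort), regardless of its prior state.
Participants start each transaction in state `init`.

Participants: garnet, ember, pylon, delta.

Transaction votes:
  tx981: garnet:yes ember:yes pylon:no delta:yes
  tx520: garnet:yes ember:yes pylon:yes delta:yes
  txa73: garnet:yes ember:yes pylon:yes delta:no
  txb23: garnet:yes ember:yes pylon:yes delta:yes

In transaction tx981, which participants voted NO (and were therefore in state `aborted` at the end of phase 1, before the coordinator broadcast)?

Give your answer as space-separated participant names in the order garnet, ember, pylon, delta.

Answer: pylon

Derivation:
Txn tx981 phase 1: garnet yes -> prepared; ember yes -> prepared; pylon no -> aborted; delta yes -> prepared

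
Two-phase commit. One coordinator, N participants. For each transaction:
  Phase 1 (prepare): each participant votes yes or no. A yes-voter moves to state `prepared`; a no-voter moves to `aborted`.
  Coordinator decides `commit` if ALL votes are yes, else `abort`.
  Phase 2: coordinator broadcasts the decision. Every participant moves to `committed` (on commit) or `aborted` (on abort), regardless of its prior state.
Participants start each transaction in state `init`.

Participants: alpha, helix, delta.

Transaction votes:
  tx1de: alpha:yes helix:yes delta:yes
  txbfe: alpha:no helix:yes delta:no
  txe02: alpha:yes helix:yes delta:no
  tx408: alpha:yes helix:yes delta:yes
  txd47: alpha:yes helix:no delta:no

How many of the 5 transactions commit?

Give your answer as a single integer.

tx1de: all yes -> commit (commits=1)
txbfe: no from alpha, delta -> abort (commits=1)
txe02: no from delta -> abort (commits=1)
tx408: all yes -> commit (commits=2)
txd47: no from helix, delta -> abort (commits=2)

Answer: 2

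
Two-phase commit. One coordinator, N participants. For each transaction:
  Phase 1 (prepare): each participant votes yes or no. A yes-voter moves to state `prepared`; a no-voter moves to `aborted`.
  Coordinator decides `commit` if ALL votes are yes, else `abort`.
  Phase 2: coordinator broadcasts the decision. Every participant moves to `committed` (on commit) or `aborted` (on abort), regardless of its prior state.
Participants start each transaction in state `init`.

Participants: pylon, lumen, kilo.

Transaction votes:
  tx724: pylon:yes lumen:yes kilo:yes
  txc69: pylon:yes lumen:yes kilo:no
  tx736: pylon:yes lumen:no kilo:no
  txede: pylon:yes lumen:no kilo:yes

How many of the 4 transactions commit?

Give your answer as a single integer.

tx724: all yes -> commit (commits=1)
txc69: no from kilo -> abort (commits=1)
tx736: no from lumen, kilo -> abort (commits=1)
txede: no from lumen -> abort (commits=1)

Answer: 1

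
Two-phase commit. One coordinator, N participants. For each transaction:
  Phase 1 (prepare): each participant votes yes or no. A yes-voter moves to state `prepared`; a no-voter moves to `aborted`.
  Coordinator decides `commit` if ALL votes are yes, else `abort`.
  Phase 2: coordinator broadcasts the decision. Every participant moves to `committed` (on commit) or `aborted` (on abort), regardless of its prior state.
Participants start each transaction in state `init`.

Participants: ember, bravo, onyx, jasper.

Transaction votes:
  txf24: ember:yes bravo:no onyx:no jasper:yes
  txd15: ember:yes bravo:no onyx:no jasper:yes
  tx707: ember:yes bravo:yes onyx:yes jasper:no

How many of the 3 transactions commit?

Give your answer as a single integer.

Answer: 0

Derivation:
txf24: no from bravo, onyx -> abort (commits=0)
txd15: no from bravo, onyx -> abort (commits=0)
tx707: no from jasper -> abort (commits=0)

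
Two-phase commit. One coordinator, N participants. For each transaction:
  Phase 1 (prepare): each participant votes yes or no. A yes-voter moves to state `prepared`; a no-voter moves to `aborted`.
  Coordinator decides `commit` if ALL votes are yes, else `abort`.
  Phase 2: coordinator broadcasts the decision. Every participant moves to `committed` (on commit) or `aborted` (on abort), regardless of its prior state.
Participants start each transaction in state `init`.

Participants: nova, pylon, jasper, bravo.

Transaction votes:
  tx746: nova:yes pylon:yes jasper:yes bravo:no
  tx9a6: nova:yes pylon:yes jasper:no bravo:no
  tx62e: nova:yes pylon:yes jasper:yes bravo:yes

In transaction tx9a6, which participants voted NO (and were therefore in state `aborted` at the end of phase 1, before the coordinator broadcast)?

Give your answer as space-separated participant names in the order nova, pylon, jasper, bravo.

Txn tx9a6 phase 1: nova yes -> prepared; pylon yes -> prepared; jasper no -> aborted; bravo no -> aborted

Answer: jasper bravo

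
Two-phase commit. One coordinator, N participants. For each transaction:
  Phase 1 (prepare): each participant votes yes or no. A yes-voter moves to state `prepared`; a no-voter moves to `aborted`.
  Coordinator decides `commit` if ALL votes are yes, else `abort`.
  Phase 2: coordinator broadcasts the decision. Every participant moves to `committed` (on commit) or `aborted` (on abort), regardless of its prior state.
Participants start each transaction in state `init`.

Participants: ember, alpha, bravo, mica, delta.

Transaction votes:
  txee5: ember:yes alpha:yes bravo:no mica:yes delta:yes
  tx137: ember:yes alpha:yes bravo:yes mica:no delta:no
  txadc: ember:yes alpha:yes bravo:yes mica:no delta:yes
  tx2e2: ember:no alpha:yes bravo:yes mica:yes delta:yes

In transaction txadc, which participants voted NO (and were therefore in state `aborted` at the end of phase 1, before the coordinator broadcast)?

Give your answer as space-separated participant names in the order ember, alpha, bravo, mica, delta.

Answer: mica

Derivation:
Txn txadc phase 1: ember yes -> prepared; alpha yes -> prepared; bravo yes -> prepared; mica no -> aborted; delta yes -> prepared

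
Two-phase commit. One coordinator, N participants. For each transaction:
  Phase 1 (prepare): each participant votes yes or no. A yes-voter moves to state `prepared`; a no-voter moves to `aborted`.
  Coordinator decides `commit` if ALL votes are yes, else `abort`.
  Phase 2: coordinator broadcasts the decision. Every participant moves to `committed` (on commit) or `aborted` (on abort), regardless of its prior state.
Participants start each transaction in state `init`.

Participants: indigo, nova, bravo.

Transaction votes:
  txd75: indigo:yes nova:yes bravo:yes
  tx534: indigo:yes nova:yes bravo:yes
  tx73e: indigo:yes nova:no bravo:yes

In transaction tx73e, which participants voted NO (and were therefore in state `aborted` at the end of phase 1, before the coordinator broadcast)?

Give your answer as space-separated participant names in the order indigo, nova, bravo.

Txn tx73e phase 1: indigo yes -> prepared; nova no -> aborted; bravo yes -> prepared

Answer: nova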